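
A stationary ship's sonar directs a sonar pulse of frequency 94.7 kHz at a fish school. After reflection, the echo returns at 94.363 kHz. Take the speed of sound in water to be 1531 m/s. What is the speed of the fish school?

2.73 m/s

Double Doppler shift off a moving reflector: f₂ = f₀ · (v + u)/(v − u) (u > 0 toward emitter).
Rearranging, u = v · (f₂ − f₀)/(f₂ + f₀) = 1531 × -0.337/189.063 ≈ -2.73 m/s.
So the fish school is moving at 2.73 m/s away from the emitter.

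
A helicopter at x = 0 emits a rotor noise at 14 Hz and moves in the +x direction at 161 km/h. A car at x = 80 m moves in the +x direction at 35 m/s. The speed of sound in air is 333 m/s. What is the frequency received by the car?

14.5 Hz

161 km/h = 44.72 m/s.
The observer lies on the +x side, so the source is heading toward the observer and the observer is heading away from the source.
General Doppler shift: f' = f · (v − v_o)/(v − v_s).
f' = 14 × (333 − 35)/(333 − 44.72) = 14 × 298/288.28 ≈ 14.5 Hz.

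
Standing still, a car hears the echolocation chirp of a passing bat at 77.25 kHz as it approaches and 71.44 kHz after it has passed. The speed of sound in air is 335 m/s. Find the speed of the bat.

13.1 m/s

f₁/f₂ = (v + v_s)/(v − v_s), so v_s = v · (f₁ − f₂)/(f₁ + f₂).
v_s = 335 × (77.25 − 71.44)/(77.25 + 71.44) = 335 × 5.81/148.69 ≈ 13.1 m/s.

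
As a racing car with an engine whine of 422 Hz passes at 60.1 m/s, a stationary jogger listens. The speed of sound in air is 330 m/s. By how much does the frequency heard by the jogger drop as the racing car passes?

159 Hz

Approaching: f₁ = f · v/(v − v_s) = 422 × 330/269.9 ≈ 516 Hz.
Receding: f₂ = f · v/(v + v_s) = 422 × 330/390.1 ≈ 357 Hz.
Drop: f₁ − f₂ = 2f·v·v_s/(v² − v_s²) = 2 × 422 × 330 × 60.1/(330² − 60.1²) ≈ 159 Hz.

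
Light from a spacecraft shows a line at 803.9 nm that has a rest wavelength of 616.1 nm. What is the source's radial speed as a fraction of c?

0.260

λ'/λ₀ = 1.3048 > 1 (redshift), so the source is receding.
λ'/λ₀ = √((1 + β)/(1 − β)) for a receding source ⇒ β = (r² − 1)/(r² + 1) with r = λ'/λ₀.
β = (1.7026 − 1)/(1.7026 + 1) ≈ 0.260.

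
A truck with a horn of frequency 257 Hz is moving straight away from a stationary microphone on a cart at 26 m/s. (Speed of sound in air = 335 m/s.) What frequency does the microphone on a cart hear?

238 Hz

Moving source, stationary observer: f' = f · v/(v + v_s) since the source is receding.
f' = 257 × 335/(335 + 26) = 257 × 335/361 ≈ 238 Hz.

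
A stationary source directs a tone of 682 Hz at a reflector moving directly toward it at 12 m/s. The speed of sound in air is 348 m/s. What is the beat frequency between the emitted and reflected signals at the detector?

At the reflector (a moving observer), f₁ = f₀ · (v + u)/v = 682 × 360/348 ≈ 705.5 Hz.
On reflection it acts as a source moving toward the stationary detector: f₂ = f₁ · v/(v − u) = 705.5 × 348/336 ≈ 730.7 Hz.
Equivalently f₂ = f₀ · (v + u)/(v − u).
Beat frequency: |f₂ − f₀| = 2u·f₀/(v − u) = 2 × 12 × 682/336 ≈ 48.7 Hz.

48.7 Hz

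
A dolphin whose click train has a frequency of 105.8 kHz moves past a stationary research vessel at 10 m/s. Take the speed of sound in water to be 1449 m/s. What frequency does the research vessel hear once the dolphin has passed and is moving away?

Receding: f₂ = f · v/(v + v_s) = 105.8 × 1449/1459 ≈ 105.1 kHz.

105.1 kHz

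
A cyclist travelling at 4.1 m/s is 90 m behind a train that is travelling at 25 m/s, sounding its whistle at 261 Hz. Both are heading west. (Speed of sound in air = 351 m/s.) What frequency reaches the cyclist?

The cyclist is behind, so the train is moving away from it while the cyclist is moving toward the train.
Both move, so f' = f · (v + v_o)/(v + v_s).
f' = 261 × (351 + 4.1)/(351 + 25) = 261 × 355.1/376 ≈ 246 Hz.

246 Hz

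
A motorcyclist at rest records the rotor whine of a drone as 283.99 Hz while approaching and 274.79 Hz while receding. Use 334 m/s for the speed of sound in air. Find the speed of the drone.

5.5 m/s

f₁/f₂ = (v + v_s)/(v − v_s), so v_s = v · (f₁ − f₂)/(f₁ + f₂).
v_s = 334 × (283.99 − 274.79)/(283.99 + 274.79) = 334 × 9.20/558.78 ≈ 5.5 m/s.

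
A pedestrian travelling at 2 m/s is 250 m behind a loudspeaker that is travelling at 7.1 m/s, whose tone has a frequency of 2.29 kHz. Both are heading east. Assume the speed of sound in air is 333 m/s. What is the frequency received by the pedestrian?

2.26 kHz

The pedestrian is behind, so the loudspeaker is moving away from it while the pedestrian is moving toward the loudspeaker.
Both move, so f' = f · (v + v_o)/(v + v_s).
f' = 2.29 × (333 + 2)/(333 + 7.1) = 2.29 × 335/340.1 ≈ 2.26 kHz.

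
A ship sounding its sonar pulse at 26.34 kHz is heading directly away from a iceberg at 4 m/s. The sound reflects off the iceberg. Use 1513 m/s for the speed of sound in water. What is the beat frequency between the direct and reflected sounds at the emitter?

139 Hz

The iceberg receives the sound from a moving source: f₁ = f₀ · v/(v + v_e) = 26.34 × 1513/1517 ≈ 26.2705 kHz.
On the return leg the ship is a moving observer: f₂ = f₁ · (v − v_e)/v = 26.2705 × 1509/1513 ≈ 26.2011 kHz.
Equivalently f₂ = f₀ · (v − v_e)/(v + v_e).
Beat against the emitted tone (with f₀ = 26340 Hz): |f₂ − f₀| = 2v_e·f₀/(v + v_e) = 2 × 4 × 26340/1517 ≈ 139 Hz.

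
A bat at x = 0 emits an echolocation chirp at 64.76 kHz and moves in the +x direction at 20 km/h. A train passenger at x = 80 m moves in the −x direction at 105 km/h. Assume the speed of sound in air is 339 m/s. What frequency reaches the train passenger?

71.5 kHz

20 km/h = 5.556 m/s; 105 km/h = 29.17 m/s.
The observer lies on the +x side, so the source is heading toward the observer and the observer is heading toward the source.
With source approaching and observer approaching, f' = f · (v + v_o)/(v − v_s).
f' = 64.76 × (339 + 29.17)/(339 − 5.556) = 64.76 × 368.17/333.44 ≈ 71.5 kHz.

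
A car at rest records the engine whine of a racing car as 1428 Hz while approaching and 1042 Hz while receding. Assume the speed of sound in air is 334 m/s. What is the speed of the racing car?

f₁/f₂ = (v + v_s)/(v − v_s), so v_s = v · (f₁ − f₂)/(f₁ + f₂).
v_s = 334 × (1428 − 1042)/(1428 + 1042) = 334 × 386/2470 ≈ 52 m/s.

52 m/s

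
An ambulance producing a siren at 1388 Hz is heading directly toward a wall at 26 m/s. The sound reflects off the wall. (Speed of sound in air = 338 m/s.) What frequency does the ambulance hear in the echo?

1619 Hz

The wall receives the sound from a moving source: f₁ = f₀ · v/(v − v_e) = 1388 × 338/312 ≈ 1504 Hz.
On the return leg the ambulance is a moving observer: f₂ = f₁ · (v + v_e)/v = 1504 × 364/338 ≈ 1619 Hz.
Equivalently f₂ = f₀ · (v + v_e)/(v − v_e).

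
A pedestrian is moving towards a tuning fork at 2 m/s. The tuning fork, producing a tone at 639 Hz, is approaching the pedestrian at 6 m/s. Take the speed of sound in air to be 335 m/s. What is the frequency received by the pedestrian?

655 Hz

With source approaching and observer approaching, f' = f · (v + v_o)/(v − v_s).
f' = 639 × (335 + 2)/(335 − 6) = 639 × 337/329 ≈ 655 Hz.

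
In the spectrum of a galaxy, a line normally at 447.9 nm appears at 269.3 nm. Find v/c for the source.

0.469

λ'/λ₀ = 0.6013 < 1 (blueshift), so the source is approaching.
λ'/λ₀ = √((1 − β)/(1 + β)) for an approaching source ⇒ β = (1 − r²)/(1 + r²) with r = λ'/λ₀.
β = (1 − 0.3615)/(1 + 0.3615) ≈ 0.469.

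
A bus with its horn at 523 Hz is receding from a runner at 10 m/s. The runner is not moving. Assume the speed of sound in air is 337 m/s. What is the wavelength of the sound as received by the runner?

Only the source moves, away from the listener, so f' = f · v/(v + v_s).
f' = 523 × 337/(337 + 10) ≈ 508 Hz.
λ' = v/f' = 337/507.928 ≈ 66.3 cm.

66.3 cm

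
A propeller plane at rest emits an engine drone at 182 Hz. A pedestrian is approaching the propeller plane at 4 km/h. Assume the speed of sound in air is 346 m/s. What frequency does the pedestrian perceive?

4 km/h = 1.111 m/s.
Moving observer, stationary source: f' = f · (v + v_o)/v.
f' = 182 × (346 + 1.111)/346 = 182 × 347.11/346 ≈ 183 Hz.

183 Hz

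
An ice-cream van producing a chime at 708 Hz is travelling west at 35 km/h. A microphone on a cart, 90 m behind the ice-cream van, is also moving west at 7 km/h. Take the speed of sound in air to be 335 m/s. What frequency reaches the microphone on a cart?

35 km/h = 9.722 m/s; 7 km/h = 1.944 m/s.
The microphone on a cart is behind, so the ice-cream van is moving away from it while the microphone on a cart is moving toward the ice-cream van.
Both move, so f' = f · (v + v_o)/(v + v_s).
f' = 708 × (335 + 1.944)/(335 + 9.722) = 708 × 336.94/344.72 ≈ 692 Hz.

692 Hz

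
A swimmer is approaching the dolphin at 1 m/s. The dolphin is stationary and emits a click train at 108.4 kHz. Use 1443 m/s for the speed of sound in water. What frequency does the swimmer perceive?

108.5 kHz

Only the observer moves, toward the source, so f' = f · (v + v_o)/v.
f' = 108.4 × (1443 + 1)/1443 = 108.4 × 1444/1443 ≈ 108.5 kHz.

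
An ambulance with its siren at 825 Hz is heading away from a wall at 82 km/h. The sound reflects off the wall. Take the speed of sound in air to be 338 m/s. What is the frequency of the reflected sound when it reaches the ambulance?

82 km/h = 22.78 m/s.
The wall receives the sound from a moving source: f₁ = f₀ · v/(v + v_e) = 825 × 338/360.78 ≈ 773 Hz.
On the return leg the ambulance is a moving observer: f₂ = f₁ · (v − v_e)/v = 773 × 315.22/338 ≈ 721 Hz.

721 Hz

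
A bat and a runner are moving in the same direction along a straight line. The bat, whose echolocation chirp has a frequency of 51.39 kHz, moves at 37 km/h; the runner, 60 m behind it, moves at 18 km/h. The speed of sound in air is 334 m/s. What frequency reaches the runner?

37 km/h = 10.28 m/s; 18 km/h = 5 m/s.
The runner is behind, so the bat is moving away from it while the runner is moving toward the bat.
With source receding and observer approaching, f' = f · (v + v_o)/(v + v_s).
f' = 51.39 × (334 + 5)/(334 + 10.28) = 51.39 × 339/344.28 ≈ 50.6 kHz.

50.6 kHz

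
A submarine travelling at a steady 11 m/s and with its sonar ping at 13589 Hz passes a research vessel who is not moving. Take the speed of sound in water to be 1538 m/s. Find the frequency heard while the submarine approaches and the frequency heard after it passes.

Approaching: f₁ = f · v/(v − v_s) = 13589 × 1538/1527 ≈ 13687 Hz.
Receding: f₂ = f · v/(v + v_s) = 13589 × 1538/1549 ≈ 13492 Hz.

13687 Hz approaching; 13492 Hz receding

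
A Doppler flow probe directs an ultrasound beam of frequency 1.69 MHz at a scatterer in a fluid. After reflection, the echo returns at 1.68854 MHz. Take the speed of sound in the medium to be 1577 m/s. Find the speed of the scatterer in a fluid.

0.68 m/s

Double Doppler shift off a moving reflector: f₂ = f₀ · (v + u)/(v − u) (u > 0 toward emitter).
Rearranging, u = v · (f₂ − f₀)/(f₂ + f₀) = 1577 × -0.00146/3.37854 ≈ -0.68 m/s.
So the scatterer in a fluid is moving at 0.68 m/s away from the emitter.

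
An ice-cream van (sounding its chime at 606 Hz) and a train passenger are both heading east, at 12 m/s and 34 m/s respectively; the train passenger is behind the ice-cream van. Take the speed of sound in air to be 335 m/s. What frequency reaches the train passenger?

644 Hz

The train passenger is behind, so the ice-cream van is moving away from it while the train passenger is moving toward the ice-cream van.
General Doppler shift: f' = f · (v + v_o)/(v + v_s).
f' = 606 × (335 + 34)/(335 + 12) = 606 × 369/347 ≈ 644 Hz.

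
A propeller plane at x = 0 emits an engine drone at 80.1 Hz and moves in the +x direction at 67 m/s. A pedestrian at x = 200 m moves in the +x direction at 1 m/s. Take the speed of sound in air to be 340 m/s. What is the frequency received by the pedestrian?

The observer lies on the +x side, so the source is heading toward the observer and the observer is heading away from the source.
With source approaching and observer receding, f' = f · (v − v_o)/(v − v_s).
f' = 80.1 × (340 − 1)/(340 − 67) = 80.1 × 339/273 ≈ 99 Hz.

99 Hz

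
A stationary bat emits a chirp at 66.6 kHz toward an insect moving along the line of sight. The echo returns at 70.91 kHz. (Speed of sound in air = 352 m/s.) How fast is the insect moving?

11.0 m/s

Double Doppler shift off a moving reflector: f₂ = f₀ · (v + u)/(v − u) (u > 0 toward emitter).
Rearranging, u = v · (f₂ − f₀)/(f₂ + f₀) = 352 × 4.31/137.51 ≈ 11.0 m/s.
So the insect is moving at 11.0 m/s toward the emitter.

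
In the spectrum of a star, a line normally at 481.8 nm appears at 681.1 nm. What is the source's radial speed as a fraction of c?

0.333

λ'/λ₀ = 1.4137 > 1 (redshift), so the source is receding.
λ'/λ₀ = √((1 + β)/(1 − β)) for a receding source ⇒ β = (r² − 1)/(r² + 1) with r = λ'/λ₀.
β = (1.9984 − 1)/(1.9984 + 1) ≈ 0.333.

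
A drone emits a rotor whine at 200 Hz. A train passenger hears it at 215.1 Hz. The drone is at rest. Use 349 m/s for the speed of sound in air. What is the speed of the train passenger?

26 m/s

f' > f, so the train passenger is approaching.
f' = f · (v + v_o)/v ⇒ v_o = v · |f'/f − 1|.
v_o = 349 × |215.1/200 − 1| = 349 × 0.0755 ≈ 26 m/s.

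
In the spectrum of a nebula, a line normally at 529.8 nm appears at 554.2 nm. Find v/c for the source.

λ'/λ₀ = 1.0461 > 1 (redshift), so the source is receding.
λ'/λ₀ = √((1 + β)/(1 − β)) for a receding source ⇒ β = (r² − 1)/(r² + 1) with r = λ'/λ₀.
β = (1.0942 − 1)/(1.0942 + 1) ≈ 0.045.

0.045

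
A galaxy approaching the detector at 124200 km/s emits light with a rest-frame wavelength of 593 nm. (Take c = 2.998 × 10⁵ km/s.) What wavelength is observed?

381.6 nm

β = v/c = 124200/299800 = 0.4143.
Relativistic Doppler for wavelength: λ' = λ₀ · √((1 − β)/(1 + β)).
λ' = 593 × √(0.5857/1.4143) = 593 × 0.64355 ≈ 381.6 nm.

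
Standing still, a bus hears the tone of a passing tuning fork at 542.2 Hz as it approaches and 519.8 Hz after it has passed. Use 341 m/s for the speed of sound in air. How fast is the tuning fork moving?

7.2 m/s

f₁/f₂ = (v + v_s)/(v − v_s), so v_s = v · (f₁ − f₂)/(f₁ + f₂).
v_s = 341 × (542.2 − 519.8)/(542.2 + 519.8) = 341 × 22.4/1062.0 ≈ 7.2 m/s.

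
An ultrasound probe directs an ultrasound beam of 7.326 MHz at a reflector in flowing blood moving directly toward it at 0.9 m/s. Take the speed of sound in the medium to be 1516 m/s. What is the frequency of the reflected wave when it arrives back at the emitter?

The reflector in flowing blood first receives the wave as a moving observer: f₁ = f₀ · (v + u)/v = 7.326 × (1516 + 0.9)/1516 ≈ 7.330 MHz.
On reflection it acts as a source moving toward the stationary detector: f₂ = f₁ · v/(v − u) = 7.330 × 1516/1515.1 ≈ 7.335 MHz.

7.335 MHz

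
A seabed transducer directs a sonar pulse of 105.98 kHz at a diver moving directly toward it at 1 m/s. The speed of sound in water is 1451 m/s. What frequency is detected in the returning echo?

106.1 kHz

The diver first receives the wave as a moving observer: f₁ = f₀ · (v + u)/v = 105.98 × (1451 + 1)/1451 ≈ 106.1 kHz.
The reflection then acts as a moving source: f₂ = f₁ · v/(v − u) ≈ 106.1 kHz.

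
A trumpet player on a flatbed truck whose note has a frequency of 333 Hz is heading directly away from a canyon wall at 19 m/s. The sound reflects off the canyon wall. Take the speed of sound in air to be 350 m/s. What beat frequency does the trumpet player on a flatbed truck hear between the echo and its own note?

34.3 Hz

The canyon wall receives the sound from a moving source: f₁ = f₀ · v/(v + v_e) = 333 × 350/369 ≈ 315.9 Hz.
On the return leg the trumpet player on a flatbed truck is a moving observer: f₂ = f₁ · (v − v_e)/v = 315.9 × 331/350 ≈ 298.7 Hz.
Equivalently f₂ = f₀ · (v − v_e)/(v + v_e).
Beat against the emitted tone: |f₂ − f₀| = 2v_e·f₀/(v + v_e) = 2 × 19 × 333/369 ≈ 34.3 Hz.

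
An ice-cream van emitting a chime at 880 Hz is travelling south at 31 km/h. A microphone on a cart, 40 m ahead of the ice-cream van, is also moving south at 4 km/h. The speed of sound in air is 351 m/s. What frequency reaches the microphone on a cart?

31 km/h = 8.611 m/s; 4 km/h = 1.111 m/s.
The microphone on a cart is ahead, so the ice-cream van is moving toward it while the microphone on a cart is moving away from the ice-cream van.
With source approaching and observer receding, f' = f · (v − v_o)/(v − v_s).
f' = 880 × (351 − 1.111)/(351 − 8.611) = 880 × 349.89/342.39 ≈ 899 Hz.

899 Hz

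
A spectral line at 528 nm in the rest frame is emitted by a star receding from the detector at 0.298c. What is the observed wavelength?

718.0 nm

Relativistic Doppler for wavelength: λ' = λ₀ · √((1 + β)/(1 − β)).
λ' = 528 × √(1.2980/0.7020) = 528 × 1.35978 ≈ 718.0 nm.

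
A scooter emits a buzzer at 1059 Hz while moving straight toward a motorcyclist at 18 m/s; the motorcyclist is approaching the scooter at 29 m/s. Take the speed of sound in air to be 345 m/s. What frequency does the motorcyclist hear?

1211 Hz

With source approaching and observer approaching, f' = f · (v + v_o)/(v − v_s).
f' = 1059 × (345 + 29)/(345 − 18) = 1059 × 374/327 ≈ 1211 Hz.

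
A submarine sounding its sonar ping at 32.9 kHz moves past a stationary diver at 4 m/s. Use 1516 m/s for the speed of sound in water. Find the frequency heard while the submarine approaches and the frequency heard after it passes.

33.0 kHz approaching; 32.8 kHz receding

Approaching: f₁ = f · v/(v − v_s) = 32.9 × 1516/1512 ≈ 33.0 kHz.
Receding: f₂ = f · v/(v + v_s) = 32.9 × 1516/1520 ≈ 32.8 kHz.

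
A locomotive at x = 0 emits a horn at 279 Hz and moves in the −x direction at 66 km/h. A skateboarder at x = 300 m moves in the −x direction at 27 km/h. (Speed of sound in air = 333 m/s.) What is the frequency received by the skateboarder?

270 Hz

66 km/h = 18.33 m/s; 27 km/h = 7.5 m/s.
The observer lies on the +x side, so the source is heading away from the observer and the observer is heading toward the source.
Both move, so f' = f · (v + v_o)/(v + v_s).
f' = 279 × (333 + 7.5)/(333 + 18.33) = 279 × 340.5/351.33 ≈ 270 Hz.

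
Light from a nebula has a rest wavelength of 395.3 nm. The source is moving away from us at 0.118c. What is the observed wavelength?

445.1 nm

Relativistic Doppler for wavelength: λ' = λ₀ · √((1 + β)/(1 − β)).
λ' = 395.3 × √(1.1180/0.8820) = 395.3 × 1.12587 ≈ 445.1 nm.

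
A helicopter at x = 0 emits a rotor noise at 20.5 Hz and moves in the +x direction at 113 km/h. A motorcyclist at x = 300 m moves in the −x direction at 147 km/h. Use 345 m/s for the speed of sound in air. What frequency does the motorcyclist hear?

113 km/h = 31.39 m/s; 147 km/h = 40.83 m/s.
The observer lies on the +x side, so the source is heading toward the observer and the observer is heading toward the source.
General Doppler shift: f' = f · (v + v_o)/(v − v_s).
f' = 20.5 × (345 + 40.83)/(345 − 31.39) = 20.5 × 385.83/313.61 ≈ 25.2 Hz.

25.2 Hz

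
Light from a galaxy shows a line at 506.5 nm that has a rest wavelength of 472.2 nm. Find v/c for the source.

0.070

λ'/λ₀ = 1.0726 > 1 (redshift), so the source is receding.
λ'/λ₀ = √((1 + β)/(1 − β)) for a receding source ⇒ β = (r² − 1)/(r² + 1) with r = λ'/λ₀.
β = (1.1506 − 1)/(1.1506 + 1) ≈ 0.070.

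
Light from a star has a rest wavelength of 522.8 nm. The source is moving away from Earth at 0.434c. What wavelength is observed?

Relativistic Doppler for wavelength: λ' = λ₀ · √((1 + β)/(1 − β)).
λ' = 522.8 × √(1.4340/0.5660) = 522.8 × 1.59172 ≈ 832.2 nm.

832.2 nm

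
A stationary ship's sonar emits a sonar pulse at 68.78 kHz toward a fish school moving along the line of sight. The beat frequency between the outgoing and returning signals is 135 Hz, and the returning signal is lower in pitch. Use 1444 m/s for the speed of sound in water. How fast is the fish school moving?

Double Doppler shift off a moving reflector: f₂ = f₀ · (v + u)/(v − u) (u > 0 toward emitter).
Returning signal is lower, so f₂ = f₀ − Δf = 68780 − 135 = 68645 Hz.
Rearranging, u = v · (f₂ − f₀)/(f₂ + f₀) = 1444 × -135/137425 ≈ -1.42 m/s.
So the fish school is moving at 1.42 m/s away from the emitter.

1.42 m/s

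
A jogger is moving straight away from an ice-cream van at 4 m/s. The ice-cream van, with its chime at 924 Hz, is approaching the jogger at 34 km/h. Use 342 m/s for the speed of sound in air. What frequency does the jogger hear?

939 Hz

34 km/h = 9.444 m/s.
General Doppler shift: f' = f · (v − v_o)/(v − v_s).
f' = 924 × (342 − 4)/(342 − 9.444) = 924 × 338/332.56 ≈ 939 Hz.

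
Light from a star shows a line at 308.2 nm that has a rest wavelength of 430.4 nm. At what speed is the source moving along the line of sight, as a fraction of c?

λ'/λ₀ = 0.7161 < 1 (blueshift), so the source is approaching.
λ'/λ₀ = √((1 − β)/(1 + β)) for an approaching source ⇒ β = (1 − r²)/(1 + r²) with r = λ'/λ₀.
β = (1 − 0.5128)/(1 + 0.5128) ≈ 0.322.

0.322c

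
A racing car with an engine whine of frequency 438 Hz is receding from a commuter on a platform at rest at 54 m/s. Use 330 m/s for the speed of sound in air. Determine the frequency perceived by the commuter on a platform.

Moving source, stationary observer: f' = f · v/(v + v_s) since the source is receding.
f' = 438 × 330/(330 + 54) = 438 × 330/384 ≈ 376 Hz.

376 Hz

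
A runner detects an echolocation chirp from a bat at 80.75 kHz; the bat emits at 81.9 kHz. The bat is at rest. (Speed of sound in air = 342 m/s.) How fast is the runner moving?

4.8 m/s

f' < f, so the runner is receding.
f' = f · (v − v_o)/v ⇒ v_o = v · |f'/f − 1|.
v_o = 342 × |80.75/81.9 − 1| = 342 × 0.01404 ≈ 4.8 m/s.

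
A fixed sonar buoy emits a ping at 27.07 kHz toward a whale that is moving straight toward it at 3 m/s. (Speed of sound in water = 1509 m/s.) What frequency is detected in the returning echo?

At the whale (a moving observer), f₁ = f₀ · (v + u)/v = 27.07 × 1512/1509 ≈ 27.1 kHz.
The reflection then acts as a moving source: f₂ = f₁ · v/(v − u) ≈ 27.2 kHz.
Equivalently f₂ = f₀ · (v + u)/(v − u).

27.2 kHz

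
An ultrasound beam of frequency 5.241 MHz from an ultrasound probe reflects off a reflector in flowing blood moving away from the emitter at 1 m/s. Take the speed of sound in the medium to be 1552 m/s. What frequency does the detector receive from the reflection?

5.234 MHz

At the reflector in flowing blood (a moving observer), f₁ = f₀ · (v − u)/v = 5.241 × 1551/1552 ≈ 5.238 MHz.
The reflection then acts as a moving source: f₂ = f₁ · v/(v + u) ≈ 5.234 MHz.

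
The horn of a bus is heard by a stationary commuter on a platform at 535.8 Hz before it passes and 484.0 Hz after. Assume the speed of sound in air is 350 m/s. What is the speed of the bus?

17.8 m/s

f₁/f₂ = (v + v_s)/(v − v_s), so v_s = v · (f₁ − f₂)/(f₁ + f₂).
v_s = 350 × (535.8 − 484.0)/(535.8 + 484.0) = 350 × 51.8/1019.8 ≈ 17.8 m/s.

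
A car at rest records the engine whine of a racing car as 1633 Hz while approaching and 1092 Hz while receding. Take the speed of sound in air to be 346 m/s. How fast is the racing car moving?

69 m/s

f₁/f₂ = (v + v_s)/(v − v_s), so v_s = v · (f₁ − f₂)/(f₁ + f₂).
v_s = 346 × (1633 − 1092)/(1633 + 1092) = 346 × 541/2725 ≈ 69 m/s.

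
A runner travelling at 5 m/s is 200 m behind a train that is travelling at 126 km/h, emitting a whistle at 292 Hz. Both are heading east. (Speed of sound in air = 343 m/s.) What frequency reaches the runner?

126 km/h = 35 m/s.
The runner is behind, so the train is moving away from it while the runner is moving toward the train.
General Doppler shift: f' = f · (v + v_o)/(v + v_s).
f' = 292 × (343 + 5)/(343 + 35) = 292 × 348/378 ≈ 269 Hz.

269 Hz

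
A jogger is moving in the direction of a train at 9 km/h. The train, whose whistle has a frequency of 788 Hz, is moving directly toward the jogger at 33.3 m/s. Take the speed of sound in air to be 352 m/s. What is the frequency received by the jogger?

9 km/h = 2.5 m/s.
Both move, so f' = f · (v + v_o)/(v − v_s).
f' = 788 × (352 + 2.5)/(352 − 33.3) = 788 × 354.5/318.7 ≈ 877 Hz.

877 Hz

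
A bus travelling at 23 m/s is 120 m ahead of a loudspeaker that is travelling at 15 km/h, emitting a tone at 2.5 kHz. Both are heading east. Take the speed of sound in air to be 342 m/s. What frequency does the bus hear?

2.36 kHz

15 km/h = 4.167 m/s.
The bus is ahead, so the loudspeaker is moving toward it while the bus is moving away from the loudspeaker.
Both move, so f' = f · (v − v_o)/(v − v_s).
f' = 2.5 × (342 − 23)/(342 − 4.167) = 2.5 × 319/337.83 ≈ 2.36 kHz.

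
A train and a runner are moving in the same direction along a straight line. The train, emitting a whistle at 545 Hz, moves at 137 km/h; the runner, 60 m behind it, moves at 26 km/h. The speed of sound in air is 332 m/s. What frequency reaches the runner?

137 km/h = 38.06 m/s; 26 km/h = 7.222 m/s.
The runner is behind, so the train is moving away from it while the runner is moving toward the train.
General Doppler shift: f' = f · (v + v_o)/(v + v_s).
f' = 545 × (332 + 7.222)/(332 + 38.06) = 545 × 339.22/370.06 ≈ 500 Hz.

500 Hz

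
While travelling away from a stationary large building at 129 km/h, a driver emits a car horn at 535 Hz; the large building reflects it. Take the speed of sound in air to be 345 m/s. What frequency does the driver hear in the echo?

434 Hz

129 km/h = 35.83 m/s.
The large building receives the sound from a moving source: f₁ = f₀ · v/(v + v_e) = 535 × 345/380.83 ≈ 485 Hz.
On the return leg the driver is a moving observer: f₂ = f₁ · (v − v_e)/v = 485 × 309.17/345 ≈ 434 Hz.
Equivalently f₂ = f₀ · (v − v_e)/(v + v_e).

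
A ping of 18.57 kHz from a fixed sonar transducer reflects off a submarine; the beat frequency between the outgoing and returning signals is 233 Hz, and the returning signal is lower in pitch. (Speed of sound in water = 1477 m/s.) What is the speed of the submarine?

Double Doppler shift off a moving reflector: f₂ = f₀ · (v + u)/(v − u) (u > 0 toward emitter).
Returning signal is lower, so f₂ = f₀ − Δf = 18570 − 233 = 18337 Hz.
Rearranging, u = v · (f₂ − f₀)/(f₂ + f₀) = 1477 × -233/36907 ≈ -9.3 m/s.
So the submarine is moving at 9.3 m/s away from the emitter.

9.3 m/s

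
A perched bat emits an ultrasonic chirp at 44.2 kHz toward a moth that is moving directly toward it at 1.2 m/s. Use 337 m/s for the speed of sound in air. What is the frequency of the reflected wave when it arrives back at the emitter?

44.5 kHz

At the moth (a moving observer), f₁ = f₀ · (v + u)/v = 44.2 × 338.2/337 ≈ 44.4 kHz.
The reflection then acts as a moving source: f₂ = f₁ · v/(v − u) ≈ 44.5 kHz.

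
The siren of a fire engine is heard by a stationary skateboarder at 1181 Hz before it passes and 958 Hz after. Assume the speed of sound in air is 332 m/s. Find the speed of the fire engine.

f₁/f₂ = (v + v_s)/(v − v_s), so v_s = v · (f₁ − f₂)/(f₁ + f₂).
v_s = 332 × (1181 − 958)/(1181 + 958) = 332 × 223/2139 ≈ 35 m/s.

35 m/s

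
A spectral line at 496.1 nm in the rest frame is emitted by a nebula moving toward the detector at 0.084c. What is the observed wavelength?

456.0 nm

Relativistic Doppler for wavelength: λ' = λ₀ · √((1 − β)/(1 + β)).
λ' = 496.1 × √(0.9160/1.0840) = 496.1 × 0.91925 ≈ 456.0 nm.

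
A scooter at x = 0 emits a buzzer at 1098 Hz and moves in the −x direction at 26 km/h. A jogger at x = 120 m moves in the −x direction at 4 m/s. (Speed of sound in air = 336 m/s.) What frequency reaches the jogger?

26 km/h = 7.222 m/s.
The observer lies on the +x side, so the source is heading away from the observer and the observer is heading toward the source.
With source receding and observer approaching, f' = f · (v + v_o)/(v + v_s).
f' = 1098 × (336 + 4)/(336 + 7.222) = 1098 × 340/343.22 ≈ 1088 Hz.

1088 Hz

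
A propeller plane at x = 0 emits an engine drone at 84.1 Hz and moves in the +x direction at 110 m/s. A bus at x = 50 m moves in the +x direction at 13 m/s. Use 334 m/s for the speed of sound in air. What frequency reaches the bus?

121 Hz

The observer lies on the +x side, so the source is heading toward the observer and the observer is heading away from the source.
With source approaching and observer receding, f' = f · (v − v_o)/(v − v_s).
f' = 84.1 × (334 − 13)/(334 − 110) = 84.1 × 321/224 ≈ 121 Hz.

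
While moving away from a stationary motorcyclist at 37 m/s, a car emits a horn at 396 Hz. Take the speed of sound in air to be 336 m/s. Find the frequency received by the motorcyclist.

Only the source moves, away from the listener, so f' = f · v/(v + v_s).
f' = 396 × 336/(336 + 37) = 396 × 336/373 ≈ 357 Hz.

357 Hz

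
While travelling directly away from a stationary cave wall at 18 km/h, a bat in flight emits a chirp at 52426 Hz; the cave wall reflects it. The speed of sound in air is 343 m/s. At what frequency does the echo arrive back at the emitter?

50920 Hz

18 km/h = 5 m/s.
The cave wall receives the sound from a moving source: f₁ = f₀ · v/(v + v_e) = 52426 × 343/348 ≈ 51673 Hz.
On the return leg the bat in flight is a moving observer: f₂ = f₁ · (v − v_e)/v = 51673 × 338/343 ≈ 50920 Hz.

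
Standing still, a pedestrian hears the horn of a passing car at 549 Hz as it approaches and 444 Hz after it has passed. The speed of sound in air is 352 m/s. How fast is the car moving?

37 m/s

f₁/f₂ = (v + v_s)/(v − v_s), so v_s = v · (f₁ − f₂)/(f₁ + f₂).
v_s = 352 × (549 − 444)/(549 + 444) = 352 × 105/993 ≈ 37 m/s.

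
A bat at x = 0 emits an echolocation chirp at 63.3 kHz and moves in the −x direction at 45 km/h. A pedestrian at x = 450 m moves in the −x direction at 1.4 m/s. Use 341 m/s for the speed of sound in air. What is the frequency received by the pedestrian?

45 km/h = 12.5 m/s.
The observer lies on the +x side, so the source is heading away from the observer and the observer is heading toward the source.
Both move, so f' = f · (v + v_o)/(v + v_s).
f' = 63.3 × (341 + 1.4)/(341 + 12.5) = 63.3 × 342.4/353.5 ≈ 61.3 kHz.

61.3 kHz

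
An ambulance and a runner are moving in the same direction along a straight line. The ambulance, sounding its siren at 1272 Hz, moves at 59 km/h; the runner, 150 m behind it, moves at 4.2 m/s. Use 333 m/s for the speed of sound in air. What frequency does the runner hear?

59 km/h = 16.39 m/s.
The runner is behind, so the ambulance is moving away from it while the runner is moving toward the ambulance.
Both move, so f' = f · (v + v_o)/(v + v_s).
f' = 1272 × (333 + 4.2)/(333 + 16.39) = 1272 × 337.2/349.39 ≈ 1228 Hz.

1228 Hz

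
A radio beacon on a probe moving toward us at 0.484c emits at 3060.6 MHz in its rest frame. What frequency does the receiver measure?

Relativistic Doppler for frequency: f' = f₀ · √((1 + β)/(1 − β)).
f' = 3060.6 × √(1.4840/0.5160) = 3060.6 × 1.69587 ≈ 5190.4 MHz.

5190.4 MHz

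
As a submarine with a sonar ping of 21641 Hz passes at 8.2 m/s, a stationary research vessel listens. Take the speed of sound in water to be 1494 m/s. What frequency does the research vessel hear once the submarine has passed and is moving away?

21523 Hz

Receding: f₂ = f · v/(v + v_s) = 21641 × 1494/1502.2 ≈ 21523 Hz.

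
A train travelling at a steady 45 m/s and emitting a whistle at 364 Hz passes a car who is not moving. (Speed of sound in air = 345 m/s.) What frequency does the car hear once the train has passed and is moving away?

322 Hz

Receding: f₂ = f · v/(v + v_s) = 364 × 345/390 ≈ 322 Hz.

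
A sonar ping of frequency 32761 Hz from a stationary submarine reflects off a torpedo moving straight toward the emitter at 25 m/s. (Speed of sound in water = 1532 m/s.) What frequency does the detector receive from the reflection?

33848 Hz

The torpedo first receives the wave as a moving observer: f₁ = f₀ · (v + u)/v = 32761 × (1532 + 25)/1532 ≈ 33296 Hz.
On reflection it acts as a source moving toward the stationary detector: f₂ = f₁ · v/(v − u) = 33296 × 1532/1507 ≈ 33848 Hz.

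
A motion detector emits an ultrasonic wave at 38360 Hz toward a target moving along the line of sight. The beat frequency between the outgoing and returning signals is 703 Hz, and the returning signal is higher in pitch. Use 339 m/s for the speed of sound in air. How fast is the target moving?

Double Doppler shift off a moving reflector: f₂ = f₀ · (v + u)/(v − u) (u > 0 toward emitter).
Returning signal is higher, so f₂ = f₀ + Δf = 38360 + 703 = 39063 Hz.
Rearranging, u = v · (f₂ − f₀)/(f₂ + f₀) = 339 × 703/77423 ≈ 3.1 m/s.
So the target is moving at 3.1 m/s toward the emitter.

3.1 m/s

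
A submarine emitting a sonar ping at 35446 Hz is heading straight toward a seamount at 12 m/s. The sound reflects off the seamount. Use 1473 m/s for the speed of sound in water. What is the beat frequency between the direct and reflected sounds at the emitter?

The seamount receives the sound from a moving source: f₁ = f₀ · v/(v − v_e) = 35446 × 1473/1461 ≈ 35737 Hz.
On the return leg the submarine is a moving observer: f₂ = f₁ · (v + v_e)/v = 35737 × 1485/1473 ≈ 36028 Hz.
Equivalently f₂ = f₀ · (v + v_e)/(v − v_e).
Beat against the emitted tone: |f₂ − f₀| = 2v_e·f₀/(v − v_e) = 2 × 12 × 35446/1461 ≈ 582 Hz.

582 Hz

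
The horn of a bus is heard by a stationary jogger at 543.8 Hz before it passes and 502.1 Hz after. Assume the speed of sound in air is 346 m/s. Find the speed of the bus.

13.8 m/s

f₁/f₂ = (v + v_s)/(v − v_s), so v_s = v · (f₁ − f₂)/(f₁ + f₂).
v_s = 346 × (543.8 − 502.1)/(543.8 + 502.1) = 346 × 41.7/1045.9 ≈ 13.8 m/s.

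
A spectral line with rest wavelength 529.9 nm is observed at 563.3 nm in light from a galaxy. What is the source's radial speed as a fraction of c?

λ'/λ₀ = 1.0630 > 1 (redshift), so the source is receding.
λ'/λ₀ = √((1 + β)/(1 − β)) for a receding source ⇒ β = (r² − 1)/(r² + 1) with r = λ'/λ₀.
β = (1.1300 − 1)/(1.1300 + 1) ≈ 0.061.

0.061c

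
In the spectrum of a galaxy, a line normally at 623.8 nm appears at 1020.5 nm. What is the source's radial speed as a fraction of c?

λ'/λ₀ = 1.6359 > 1 (redshift), so the source is receding.
λ'/λ₀ = √((1 + β)/(1 − β)) for a receding source ⇒ β = (r² − 1)/(r² + 1) with r = λ'/λ₀.
β = (2.6763 − 1)/(2.6763 + 1) ≈ 0.456.

0.456c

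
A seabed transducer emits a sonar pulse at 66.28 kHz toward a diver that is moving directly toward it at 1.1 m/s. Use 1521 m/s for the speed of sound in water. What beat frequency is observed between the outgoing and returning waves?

At the diver (a moving observer), f₁ = f₀ · (v + u)/v = 66.28 × 1522.1/1521 ≈ 66.3279 kHz.
The reflection then acts as a moving source: f₂ = f₁ · v/(v − u) ≈ 66.3759 kHz.
Beat frequency (with f₀ = 66280 Hz): |f₂ − f₀| = 2u·f₀/(v − u) = 2 × 1.1 × 66280/1519.9 ≈ 96 Hz.

96 Hz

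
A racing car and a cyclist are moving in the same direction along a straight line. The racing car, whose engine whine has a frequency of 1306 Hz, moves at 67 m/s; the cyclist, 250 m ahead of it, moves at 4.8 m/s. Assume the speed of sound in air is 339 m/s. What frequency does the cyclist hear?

1605 Hz

The cyclist is ahead, so the racing car is moving toward it while the cyclist is moving away from the racing car.
With source approaching and observer receding, f' = f · (v − v_o)/(v − v_s).
f' = 1306 × (339 − 4.8)/(339 − 67) = 1306 × 334.2/272 ≈ 1605 Hz.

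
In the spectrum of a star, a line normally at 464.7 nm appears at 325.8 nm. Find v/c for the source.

λ'/λ₀ = 0.7011 < 1 (blueshift), so the source is approaching.
λ'/λ₀ = √((1 − β)/(1 + β)) for an approaching source ⇒ β = (1 − r²)/(1 + r²) with r = λ'/λ₀.
β = (1 − 0.4915)/(1 + 0.4915) ≈ 0.341.

0.341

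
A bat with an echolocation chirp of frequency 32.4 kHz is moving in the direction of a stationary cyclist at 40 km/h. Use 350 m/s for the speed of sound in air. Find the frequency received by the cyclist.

40 km/h = 11.11 m/s.
Moving source, stationary observer: f' = f · v/(v − v_s) since the source is approaching.
f' = 32.4 × 350/(350 − 11.11) = 32.4 × 350/338.9 ≈ 33.5 kHz.

33.5 kHz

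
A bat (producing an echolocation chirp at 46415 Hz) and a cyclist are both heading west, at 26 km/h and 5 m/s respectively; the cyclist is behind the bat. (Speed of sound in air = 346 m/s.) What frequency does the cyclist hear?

46123 Hz

26 km/h = 7.222 m/s.
The cyclist is behind, so the bat is moving away from it while the cyclist is moving toward the bat.
Both move, so f' = f · (v + v_o)/(v + v_s).
f' = 46415 × (346 + 5)/(346 + 7.222) = 46415 × 351/353.22 ≈ 46123 Hz.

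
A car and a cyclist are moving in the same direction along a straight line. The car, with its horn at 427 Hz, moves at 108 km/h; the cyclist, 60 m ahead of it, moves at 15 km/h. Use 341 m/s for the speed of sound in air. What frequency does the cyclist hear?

108 km/h = 30 m/s; 15 km/h = 4.167 m/s.
The cyclist is ahead, so the car is moving toward it while the cyclist is moving away from the car.
Both move, so f' = f · (v − v_o)/(v − v_s).
f' = 427 × (341 − 4.167)/(341 − 30) = 427 × 336.83/311 ≈ 462 Hz.

462 Hz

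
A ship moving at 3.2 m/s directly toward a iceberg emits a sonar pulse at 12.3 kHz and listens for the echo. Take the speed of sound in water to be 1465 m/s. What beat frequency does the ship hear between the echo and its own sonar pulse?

The iceberg receives the sound from a moving source: f₁ = f₀ · v/(v − v_e) = 12.3 × 1465/1461.8 ≈ 12.3269 kHz.
On the return leg the ship is a moving observer: f₂ = f₁ · (v + v_e)/v = 12.3269 × 1468.2/1465 ≈ 12.3539 kHz.
Beat against the emitted tone (with f₀ = 12300 Hz): |f₂ − f₀| = 2v_e·f₀/(v − v_e) = 2 × 3.2 × 12300/1461.8 ≈ 53.9 Hz.

53.9 Hz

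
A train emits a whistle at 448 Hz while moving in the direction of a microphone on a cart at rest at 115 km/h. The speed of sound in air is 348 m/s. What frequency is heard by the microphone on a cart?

493 Hz

115 km/h = 31.94 m/s.
Only the source moves, toward the listener, so f' = f · v/(v − v_s).
f' = 448 × 348/(348 − 31.94) = 448 × 348/316.1 ≈ 493 Hz.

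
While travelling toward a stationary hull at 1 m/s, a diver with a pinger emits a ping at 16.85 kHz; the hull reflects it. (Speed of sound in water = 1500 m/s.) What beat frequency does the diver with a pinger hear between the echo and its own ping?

The hull receives the sound from a moving source: f₁ = f₀ · v/(v − v_e) = 16.85 × 1500/1499 ≈ 16.8612 kHz.
On the return leg the diver with a pinger is a moving observer: f₂ = f₁ · (v + v_e)/v = 16.8612 × 1501/1500 ≈ 16.8725 kHz.
Beat against the emitted tone (with f₀ = 16850 Hz): |f₂ − f₀| = 2v_e·f₀/(v − v_e) = 2 × 1 × 16850/1499 ≈ 22.5 Hz.

22.5 Hz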